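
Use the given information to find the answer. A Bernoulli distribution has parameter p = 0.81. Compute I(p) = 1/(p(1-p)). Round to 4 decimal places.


For Bernoulli(p), Fisher information is I(p) = 1/(p*(1-p)).
p = 0.81, 1-p = 0.19.
p*(1-p) = 0.1539.
I(p) = 1/0.1539 = 6.4977

6.4977


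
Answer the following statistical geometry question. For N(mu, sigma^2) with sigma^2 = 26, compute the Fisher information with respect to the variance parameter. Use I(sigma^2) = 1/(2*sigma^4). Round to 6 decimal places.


Fisher information for variance: I(sigma^2) = 1/(2*sigma^4).
sigma^2 = 26, so sigma^4 = 676.
I = 1/(2*676) = 1/1352 = 0.000740

0.000740


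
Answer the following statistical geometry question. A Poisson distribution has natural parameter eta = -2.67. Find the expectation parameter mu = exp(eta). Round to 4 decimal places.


Expectation parameter for Poisson exponential family:
mu = exp(eta).
eta = -2.67.
mu = exp(-2.67) = 0.0693

0.0693


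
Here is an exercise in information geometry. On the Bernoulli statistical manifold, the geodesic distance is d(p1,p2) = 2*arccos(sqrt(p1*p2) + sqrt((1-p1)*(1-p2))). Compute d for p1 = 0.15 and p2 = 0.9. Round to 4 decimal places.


Geodesic distance on Bernoulli manifold:
d(p1,p2) = 2*arccos(sqrt(p1*p2) + sqrt((1-p1)*(1-p2))).
sqrt(p1*p2) = sqrt(0.15*0.9) = 0.367423.
sqrt((1-p1)*(1-p2)) = sqrt(0.85*0.1) = 0.291548.
arg = 0.367423 + 0.291548 = 0.658971.
d = 2*arccos(0.658971) = 1.7027

1.7027


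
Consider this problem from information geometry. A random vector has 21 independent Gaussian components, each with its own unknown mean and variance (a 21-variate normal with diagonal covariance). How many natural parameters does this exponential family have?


Exponential family dimension calculation:
Each univariate normal has two natural parameters (mu/sigma^2 and -1/(2 sigma^2)).
With 21 independent components, dim = 2 * 21 = 42.

42


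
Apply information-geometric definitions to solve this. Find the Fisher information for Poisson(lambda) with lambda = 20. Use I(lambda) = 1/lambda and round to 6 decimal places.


Fisher information for Poisson: I(lambda) = 1/lambda.
lambda = 20.
I(lambda) = 1/20 = 0.050000

0.050000


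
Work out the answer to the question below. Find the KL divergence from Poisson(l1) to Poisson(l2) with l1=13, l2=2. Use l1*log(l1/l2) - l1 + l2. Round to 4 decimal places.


KL divergence for Poisson:
KL = l1*log(l1/l2) - l1 + l2.
l1 = 13, l2 = 2.
log(13/2) = 1.871802.
l1*log(l1/l2) = 13 * 1.871802 = 24.333428.
KL = 24.333428 - 13 + 2 = 13.3334

13.3334


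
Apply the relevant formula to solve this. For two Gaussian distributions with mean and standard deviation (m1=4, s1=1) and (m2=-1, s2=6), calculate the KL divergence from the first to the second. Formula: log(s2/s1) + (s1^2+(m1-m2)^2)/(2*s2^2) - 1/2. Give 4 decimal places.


KL divergence between normal distributions:
KL = log(s2/s1) + (s1^2 + (m1-m2)^2)/(2*s2^2) - 1/2.
log(6/1) = 1.791759.
(1^2 + (4--1)^2)/(2*6^2) = (1 + 25)/72 = 0.361111.
KL = 1.791759 + 0.361111 - 0.5 = 1.6529

1.6529


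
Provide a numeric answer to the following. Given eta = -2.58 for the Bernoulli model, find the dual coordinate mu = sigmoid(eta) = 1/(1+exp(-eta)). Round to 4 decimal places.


Dual coordinate (expectation parameter) for Bernoulli:
mu = 1/(1+exp(-eta)).
eta = -2.58.
exp(-eta) = exp(2.58) = 13.197138.
mu = 1/(1+13.197138) = 0.0704

0.0704


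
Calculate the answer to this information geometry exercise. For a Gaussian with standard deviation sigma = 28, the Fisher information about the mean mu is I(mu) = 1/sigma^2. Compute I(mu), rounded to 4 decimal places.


The Fisher information for the mean of a normal distribution is I(mu) = 1/sigma^2.
sigma = 28, so sigma^2 = 784.
I(mu) = 1/784 = 0.0013

0.0013


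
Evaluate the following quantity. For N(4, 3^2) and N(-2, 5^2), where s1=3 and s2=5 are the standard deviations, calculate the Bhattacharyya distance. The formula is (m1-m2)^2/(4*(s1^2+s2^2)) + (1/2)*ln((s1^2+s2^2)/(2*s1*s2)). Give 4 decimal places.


Bhattacharyya distance between two Gaussians:
DB = (m1-m2)^2/(4*(s1^2+s2^2)) + (1/2)*ln((s1^2+s2^2)/(2*s1*s2)).
(m1-m2)^2 = (6)^2 = 36.
s1^2+s2^2 = 9 + 25 = 34.
term1 = 36/136 = 0.264706.
term2 = 0.5*ln(34/30.0) = 0.062582.
DB = 0.264706 + 0.062582 = 0.3273

0.3273


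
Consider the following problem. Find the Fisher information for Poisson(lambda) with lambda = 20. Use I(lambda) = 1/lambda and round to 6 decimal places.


Fisher information for Poisson: I(lambda) = 1/lambda.
lambda = 20.
I(lambda) = 1/20 = 0.050000

0.050000


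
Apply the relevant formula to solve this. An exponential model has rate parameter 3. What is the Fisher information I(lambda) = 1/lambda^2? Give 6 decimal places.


Fisher information for exponential: I(lambda) = 1/lambda^2.
lambda = 3, lambda^2 = 9.
I = 1/9 = 0.111111

0.111111


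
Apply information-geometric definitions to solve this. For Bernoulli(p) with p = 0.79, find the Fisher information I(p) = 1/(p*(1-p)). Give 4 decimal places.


For Bernoulli(p), Fisher information is I(p) = 1/(p*(1-p)).
p = 0.79, 1-p = 0.21.
p*(1-p) = 0.1659.
I(p) = 1/0.1659 = 6.0277

6.0277


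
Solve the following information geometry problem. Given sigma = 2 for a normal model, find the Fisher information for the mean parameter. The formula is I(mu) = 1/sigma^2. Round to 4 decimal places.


The Fisher information for the mean of a normal distribution is I(mu) = 1/sigma^2.
sigma = 2, so sigma^2 = 4.
I(mu) = 1/4 = 0.2500

0.2500


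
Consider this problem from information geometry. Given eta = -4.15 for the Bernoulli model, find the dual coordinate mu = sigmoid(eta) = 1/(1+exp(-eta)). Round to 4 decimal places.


Dual coordinate (expectation parameter) for Bernoulli:
mu = 1/(1+exp(-eta)).
eta = -4.15.
exp(-eta) = exp(4.15) = 63.434.
mu = 1/(1+63.434) = 0.0155

0.0155


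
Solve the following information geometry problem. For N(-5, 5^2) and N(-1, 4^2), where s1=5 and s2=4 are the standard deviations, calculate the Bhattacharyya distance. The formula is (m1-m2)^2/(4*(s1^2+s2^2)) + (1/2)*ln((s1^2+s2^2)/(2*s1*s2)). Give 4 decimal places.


Bhattacharyya distance between two Gaussians:
DB = (m1-m2)^2/(4*(s1^2+s2^2)) + (1/2)*ln((s1^2+s2^2)/(2*s1*s2)).
(m1-m2)^2 = (-4)^2 = 16.
s1^2+s2^2 = 25 + 16 = 41.
term1 = 16/164 = 0.097561.
term2 = 0.5*ln(41/40.0) = 0.012346.
DB = 0.097561 + 0.012346 = 0.1099

0.1099


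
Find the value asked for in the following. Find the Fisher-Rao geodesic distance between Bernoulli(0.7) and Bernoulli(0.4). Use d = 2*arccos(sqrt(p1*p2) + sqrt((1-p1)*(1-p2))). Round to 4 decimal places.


Geodesic distance on Bernoulli manifold:
d(p1,p2) = 2*arccos(sqrt(p1*p2) + sqrt((1-p1)*(1-p2))).
sqrt(p1*p2) = sqrt(0.7*0.4) = 0.52915.
sqrt((1-p1)*(1-p2)) = sqrt(0.3*0.6) = 0.424264.
arg = 0.52915 + 0.424264 = 0.953414.
d = 2*arccos(0.953414) = 0.6129

0.6129


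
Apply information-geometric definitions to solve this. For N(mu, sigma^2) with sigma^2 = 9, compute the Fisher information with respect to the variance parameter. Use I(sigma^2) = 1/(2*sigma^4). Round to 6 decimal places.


Fisher information for variance: I(sigma^2) = 1/(2*sigma^4).
sigma^2 = 9, so sigma^4 = 81.
I = 1/(2*81) = 1/162 = 0.006173

0.006173


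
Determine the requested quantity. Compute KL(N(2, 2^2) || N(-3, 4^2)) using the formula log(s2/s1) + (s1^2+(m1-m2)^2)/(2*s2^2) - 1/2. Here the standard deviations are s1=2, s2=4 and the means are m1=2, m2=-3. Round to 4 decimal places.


KL divergence between normal distributions:
KL = log(s2/s1) + (s1^2 + (m1-m2)^2)/(2*s2^2) - 1/2.
log(4/2) = 0.693147.
(2^2 + (2--3)^2)/(2*4^2) = (4 + 25)/32 = 0.90625.
KL = 0.693147 + 0.90625 - 0.5 = 1.0994

1.0994


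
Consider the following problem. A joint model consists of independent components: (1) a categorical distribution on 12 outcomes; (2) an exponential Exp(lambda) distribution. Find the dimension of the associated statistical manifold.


The dimension of a statistical manifold equals the number of free
(independent) real parameters of the model. For a product of independent
blocks the parameter counts add.
- categorical on 12 outcomes (probabilities sum to 1): 12-1 = 11.
- exponential (lambda): 1.
Total = 11 + 1 = 12.
Dimension = 12

12


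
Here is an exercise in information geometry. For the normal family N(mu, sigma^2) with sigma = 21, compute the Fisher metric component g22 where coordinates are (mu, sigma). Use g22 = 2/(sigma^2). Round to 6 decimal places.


For the 2-parameter normal family, the Fisher metric has:
  g11 = 1/sigma^2, g22 = 2/sigma^2.
sigma = 21, sigma^2 = 441.
g22 = 0.004535

0.004535


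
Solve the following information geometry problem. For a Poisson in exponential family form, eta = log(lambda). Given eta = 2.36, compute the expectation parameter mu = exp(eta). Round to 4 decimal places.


Expectation parameter for Poisson exponential family:
mu = exp(eta).
eta = 2.36.
mu = exp(2.36) = 10.5910

10.5910


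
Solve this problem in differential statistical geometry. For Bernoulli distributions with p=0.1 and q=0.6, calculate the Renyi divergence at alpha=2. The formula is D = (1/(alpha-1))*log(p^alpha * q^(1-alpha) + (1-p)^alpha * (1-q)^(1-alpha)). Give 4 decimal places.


Renyi divergence of order alpha between Bernoulli distributions:
D = (1/(alpha-1))*log(p^alpha * q^(1-alpha) + (1-p)^alpha * (1-q)^(1-alpha)).
alpha = 2, p = 0.1, q = 0.6.
p^alpha * q^(1-alpha) = 0.1^2 * 0.6^-1 = 0.016667.
(1-p)^alpha * (1-q)^(1-alpha) = 0.9^2 * 0.4^-1 = 2.025.
sum = 0.016667 + 2.025 = 2.041667.
D = (1/1)*log(2.041667) = 0.7138

0.7138


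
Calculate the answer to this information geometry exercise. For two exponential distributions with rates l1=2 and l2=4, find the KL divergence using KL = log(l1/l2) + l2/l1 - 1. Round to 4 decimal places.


KL divergence for exponential family:
KL = log(l1/l2) + l2/l1 - 1.
log(2/4) = -0.693147.
4/2 = 2.0.
KL = -0.693147 + 2.0 - 1 = 0.3069

0.3069


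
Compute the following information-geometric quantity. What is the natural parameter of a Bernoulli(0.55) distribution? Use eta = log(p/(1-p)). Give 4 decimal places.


Natural parameter for Bernoulli: eta = log(p/(1-p)).
p = 0.55, 1-p = 0.45.
p/(1-p) = 1.222222.
eta = log(1.222222) = 0.2007

0.2007


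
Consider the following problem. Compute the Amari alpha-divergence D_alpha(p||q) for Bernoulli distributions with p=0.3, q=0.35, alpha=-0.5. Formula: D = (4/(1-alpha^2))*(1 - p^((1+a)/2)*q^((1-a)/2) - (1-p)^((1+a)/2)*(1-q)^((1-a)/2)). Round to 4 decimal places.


Amari alpha-divergence:
D = (4/(1-alpha^2))*(1 - p^((1+a)/2)*q^((1-a)/2) - (1-p)^((1+a)/2)*(1-q)^((1-a)/2)).
alpha = -0.5, p = 0.3, q = 0.35.
e1 = (1+alpha)/2 = 0.25, e2 = (1-alpha)/2 = 0.75.
t1 = p^e1 * q^e2 = 0.3^0.25 * 0.35^0.75 = 0.336768.
t2 = (1-p)^e1 * (1-q)^e2 = 0.7^0.25 * 0.65^0.75 = 0.662155.
4/(1-alpha^2) = 5.333333.
D = 5.333333*(1 - 0.336768 - 0.662155) = 0.0057

0.0057


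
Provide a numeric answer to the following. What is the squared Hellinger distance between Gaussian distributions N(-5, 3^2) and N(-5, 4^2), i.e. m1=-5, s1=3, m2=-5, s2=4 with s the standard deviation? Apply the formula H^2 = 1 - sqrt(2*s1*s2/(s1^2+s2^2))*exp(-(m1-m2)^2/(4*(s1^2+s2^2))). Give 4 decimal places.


Squared Hellinger distance for Gaussians:
H^2 = 1 - sqrt(2*s1*s2/(s1^2+s2^2)) * exp(-(m1-m2)^2/(4*(s1^2+s2^2))).
s1^2 = 9, s2^2 = 16, s1^2+s2^2 = 25.
sqrt(2*3*4/(25)) = 0.979796.
(m1-m2)^2 = (0)^2 = 0.
exp(-0/(4*25)) = exp(0.0) = 1.0.
H^2 = 1 - 0.979796*1.0 = 0.0202

0.0202


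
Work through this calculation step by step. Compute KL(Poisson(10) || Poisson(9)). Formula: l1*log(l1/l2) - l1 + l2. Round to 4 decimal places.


KL divergence for Poisson:
KL = l1*log(l1/l2) - l1 + l2.
l1 = 10, l2 = 9.
log(10/9) = 0.105361.
l1*log(l1/l2) = 10 * 0.105361 = 1.053605.
KL = 1.053605 - 10 + 9 = 0.0536

0.0536


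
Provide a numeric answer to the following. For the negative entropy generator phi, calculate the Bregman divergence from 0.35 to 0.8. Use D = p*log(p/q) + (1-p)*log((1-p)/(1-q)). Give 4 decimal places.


Bregman divergence with negative entropy generator:
D = p*log(p/q) + (1-p)*log((1-p)/(1-q)).
p = 0.35, q = 0.8.
p*log(p/q) = 0.35*log(0.35/0.8) = -0.289338.
(1-p)*log((1-p)/(1-q)) = 0.65*log(0.65/0.2) = 0.766126.
D = -0.289338 + 0.766126 = 0.4768

0.4768


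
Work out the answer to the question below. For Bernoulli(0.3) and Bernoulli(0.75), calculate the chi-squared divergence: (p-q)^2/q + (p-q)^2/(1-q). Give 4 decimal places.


Chi-squared divergence between Bernoulli distributions:
chi^2 = (p-q)^2/q + (p-q)^2/(1-q).
p = 0.3, q = 0.75, p-q = -0.45.
(p-q)^2 = 0.2025.
term1 = 0.2025/0.75 = 0.27.
term2 = 0.2025/0.25 = 0.81.
chi^2 = 0.27 + 0.81 = 1.0800

1.0800


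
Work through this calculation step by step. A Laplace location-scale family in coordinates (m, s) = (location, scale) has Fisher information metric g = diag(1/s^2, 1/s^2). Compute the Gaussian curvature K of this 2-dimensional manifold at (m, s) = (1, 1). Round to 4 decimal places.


The metric has the form g = (A dm^2 + B ds^2)/s^2 with A = 1, B = 1.
Substitute u = sqrt(A/B)*m: g = B*(du^2 + ds^2)/s^2, i.e. B times the
Poincare upper half-plane metric, which has constant Gaussian curvature -1.
Scaling a 2D metric by a constant c divides the Gaussian curvature by c,
so K = -1/B = -1/(1) = -1.0000 everywhere (the point (m, s) = (1, 1) is irrelevant:
the curvature is constant).
The requested Gaussian curvature is K = -1.0000.

-1.0000


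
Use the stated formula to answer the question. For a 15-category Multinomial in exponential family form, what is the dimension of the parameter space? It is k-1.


Exponential family dimension calculation:
For Multinomial with k=15 categories, dim = k-1 = 14.

14


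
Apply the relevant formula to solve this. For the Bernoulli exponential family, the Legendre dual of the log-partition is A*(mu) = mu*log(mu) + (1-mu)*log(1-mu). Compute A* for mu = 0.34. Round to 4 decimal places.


Legendre transform for Bernoulli:
A*(mu) = mu*log(mu) + (1-mu)*log(1-mu).
mu = 0.34, 1-mu = 0.66.
mu*log(mu) = 0.34*log(0.34) = -0.366795.
(1-mu)*log(1-mu) = 0.66*log(0.66) = -0.27424.
A* = -0.366795 + -0.27424 = -0.6410

-0.6410


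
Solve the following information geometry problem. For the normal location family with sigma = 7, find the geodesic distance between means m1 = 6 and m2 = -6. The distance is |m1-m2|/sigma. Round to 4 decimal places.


On the fixed-variance normal subfamily, geodesic distance = |m1-m2|/sigma.
|6 - -6| = 12.
sigma = 7.
d = 12/7 = 1.7143

1.7143


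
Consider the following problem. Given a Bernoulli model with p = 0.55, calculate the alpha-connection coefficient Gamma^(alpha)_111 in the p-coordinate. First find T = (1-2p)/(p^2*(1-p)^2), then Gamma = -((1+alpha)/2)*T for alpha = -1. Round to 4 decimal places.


Skewness (Amari-Chentsov) tensor: T = (1-2p)/(p^2*(1-p)^2).
p = 0.55, 1-2p = -0.1, p^2 = 0.3025, (1-p)^2 = 0.2025.
T = -0.1/(0.3025 * 0.2025) = -1.632486.
In the p-coordinate, Gamma^(alpha) = Gamma^(0) - (alpha/2)*T with Gamma^(0) = (1/2)*g'(p) = -T/2,
so Gamma^(alpha) = -((1+alpha)/2)*T.
alpha = -1, -(1+alpha)/2 = 0.0.
Gamma = 0.0 * -1.632486 = 0.0000

0.0000


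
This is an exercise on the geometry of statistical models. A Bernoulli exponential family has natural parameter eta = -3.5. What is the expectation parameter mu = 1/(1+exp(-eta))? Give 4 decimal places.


Dual coordinate (expectation parameter) for Bernoulli:
mu = 1/(1+exp(-eta)).
eta = -3.5.
exp(-eta) = exp(3.5) = 33.115452.
mu = 1/(1+33.115452) = 0.0293

0.0293


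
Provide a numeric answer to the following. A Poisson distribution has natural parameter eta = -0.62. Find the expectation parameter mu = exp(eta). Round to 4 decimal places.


Expectation parameter for Poisson exponential family:
mu = exp(eta).
eta = -0.62.
mu = exp(-0.62) = 0.5379

0.5379


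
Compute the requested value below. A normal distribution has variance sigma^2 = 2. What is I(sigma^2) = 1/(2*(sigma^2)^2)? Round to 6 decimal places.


Fisher information for variance: I(sigma^2) = 1/(2*sigma^4).
sigma^2 = 2, so sigma^4 = 4.
I = 1/(2*4) = 1/8 = 0.125000

0.125000


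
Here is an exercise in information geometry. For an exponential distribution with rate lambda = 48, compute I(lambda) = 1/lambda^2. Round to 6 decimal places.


Fisher information for exponential: I(lambda) = 1/lambda^2.
lambda = 48, lambda^2 = 2304.
I = 1/2304 = 0.000434

0.000434


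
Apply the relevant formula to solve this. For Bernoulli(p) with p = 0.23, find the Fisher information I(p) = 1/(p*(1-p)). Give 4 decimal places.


For Bernoulli(p), Fisher information is I(p) = 1/(p*(1-p)).
p = 0.23, 1-p = 0.77.
p*(1-p) = 0.1771.
I(p) = 1/0.1771 = 5.6465

5.6465


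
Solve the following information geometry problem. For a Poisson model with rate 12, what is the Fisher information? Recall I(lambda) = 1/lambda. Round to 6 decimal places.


Fisher information for Poisson: I(lambda) = 1/lambda.
lambda = 12.
I(lambda) = 1/12 = 0.083333

0.083333


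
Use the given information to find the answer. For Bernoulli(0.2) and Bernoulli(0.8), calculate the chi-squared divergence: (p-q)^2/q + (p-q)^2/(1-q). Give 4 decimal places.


Chi-squared divergence between Bernoulli distributions:
chi^2 = (p-q)^2/q + (p-q)^2/(1-q).
p = 0.2, q = 0.8, p-q = -0.6.
(p-q)^2 = 0.36.
term1 = 0.36/0.8 = 0.45.
term2 = 0.36/0.2 = 1.8.
chi^2 = 0.45 + 1.8 = 2.2500

2.2500


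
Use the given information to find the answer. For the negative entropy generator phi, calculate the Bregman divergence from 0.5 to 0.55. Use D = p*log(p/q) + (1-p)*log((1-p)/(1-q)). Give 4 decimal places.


Bregman divergence with negative entropy generator:
D = p*log(p/q) + (1-p)*log((1-p)/(1-q)).
p = 0.5, q = 0.55.
p*log(p/q) = 0.5*log(0.5/0.55) = -0.047655.
(1-p)*log((1-p)/(1-q)) = 0.5*log(0.5/0.45) = 0.05268.
D = -0.047655 + 0.05268 = 0.0050

0.0050


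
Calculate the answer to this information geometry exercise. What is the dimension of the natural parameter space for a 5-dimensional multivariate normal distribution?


Exponential family dimension calculation:
For 5-dim MVN: mean has 5 params, covariance has 5*6/2 = 15 unique entries.
Total dim = 5 + 15 = 20.

20


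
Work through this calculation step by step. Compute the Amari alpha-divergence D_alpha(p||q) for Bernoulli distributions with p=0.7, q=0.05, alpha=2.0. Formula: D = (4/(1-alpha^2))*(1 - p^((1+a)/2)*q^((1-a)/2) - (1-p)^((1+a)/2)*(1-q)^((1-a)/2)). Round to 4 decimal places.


Amari alpha-divergence:
D = (4/(1-alpha^2))*(1 - p^((1+a)/2)*q^((1-a)/2) - (1-p)^((1+a)/2)*(1-q)^((1-a)/2)).
alpha = 2.0, p = 0.7, q = 0.05.
e1 = (1+alpha)/2 = 1.5, e2 = (1-alpha)/2 = -0.5.
t1 = p^e1 * q^e2 = 0.7^1.5 * 0.05^-0.5 = 2.61916.
t2 = (1-p)^e1 * (1-q)^e2 = 0.3^1.5 * 0.95^-0.5 = 0.168585.
4/(1-alpha^2) = -1.333333.
D = -1.333333*(1 - 2.61916 - 0.168585) = 2.3837

2.3837


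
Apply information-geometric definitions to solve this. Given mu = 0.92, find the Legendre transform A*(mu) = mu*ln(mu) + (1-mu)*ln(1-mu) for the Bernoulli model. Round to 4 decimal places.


Legendre transform for Bernoulli:
A*(mu) = mu*log(mu) + (1-mu)*log(1-mu).
mu = 0.92, 1-mu = 0.08.
mu*log(mu) = 0.92*log(0.92) = -0.076711.
(1-mu)*log(1-mu) = 0.08*log(0.08) = -0.202058.
A* = -0.076711 + -0.202058 = -0.2788

-0.2788


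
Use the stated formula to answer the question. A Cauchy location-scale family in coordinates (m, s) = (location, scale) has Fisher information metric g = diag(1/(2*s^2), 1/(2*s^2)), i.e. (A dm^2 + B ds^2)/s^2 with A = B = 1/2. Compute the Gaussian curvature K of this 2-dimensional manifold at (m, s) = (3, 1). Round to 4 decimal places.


The metric has the form g = (A dm^2 + B ds^2)/s^2 with A = 1/2, B = 1/2.
Substitute u = sqrt(A/B)*m: g = B*(du^2 + ds^2)/s^2, i.e. B times the
Poincare upper half-plane metric, which has constant Gaussian curvature -1.
Scaling a 2D metric by a constant c divides the Gaussian curvature by c,
so K = -1/B = -1/(1/2) = -2.0000 everywhere (the point (m, s) = (3, 1) is irrelevant:
the curvature is constant).
The requested Gaussian curvature is K = -2.0000.

-2.0000


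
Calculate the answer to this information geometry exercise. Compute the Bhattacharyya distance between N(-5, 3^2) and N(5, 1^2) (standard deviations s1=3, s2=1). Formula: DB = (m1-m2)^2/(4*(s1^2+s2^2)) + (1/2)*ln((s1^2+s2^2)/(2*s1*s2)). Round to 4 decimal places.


Bhattacharyya distance between two Gaussians:
DB = (m1-m2)^2/(4*(s1^2+s2^2)) + (1/2)*ln((s1^2+s2^2)/(2*s1*s2)).
(m1-m2)^2 = (-10)^2 = 100.
s1^2+s2^2 = 9 + 1 = 10.
term1 = 100/40 = 2.5.
term2 = 0.5*ln(10/6.0) = 0.255413.
DB = 2.5 + 0.255413 = 2.7554

2.7554


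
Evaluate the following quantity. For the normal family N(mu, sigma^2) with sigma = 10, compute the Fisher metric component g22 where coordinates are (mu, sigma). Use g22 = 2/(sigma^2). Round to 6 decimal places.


For the 2-parameter normal family, the Fisher metric has:
  g11 = 1/sigma^2, g22 = 2/sigma^2.
sigma = 10, sigma^2 = 100.
g22 = 0.020000

0.020000


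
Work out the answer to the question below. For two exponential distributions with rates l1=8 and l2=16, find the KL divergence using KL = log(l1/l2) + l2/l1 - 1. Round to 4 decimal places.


KL divergence for exponential family:
KL = log(l1/l2) + l2/l1 - 1.
log(8/16) = -0.693147.
16/8 = 2.0.
KL = -0.693147 + 2.0 - 1 = 0.3069

0.3069


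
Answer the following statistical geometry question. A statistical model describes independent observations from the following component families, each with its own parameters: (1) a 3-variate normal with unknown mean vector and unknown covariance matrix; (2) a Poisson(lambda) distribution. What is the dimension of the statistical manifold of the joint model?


The dimension of a statistical manifold equals the number of free
(independent) real parameters of the model. For a product of independent
blocks the parameter counts add.
- 3-variate normal: 3 (mean) + 3*4/2 = 6 (symmetric covariance) = 9.
- Poisson (lambda): 1.
Total = 9 + 1 = 10.
Dimension = 10

10


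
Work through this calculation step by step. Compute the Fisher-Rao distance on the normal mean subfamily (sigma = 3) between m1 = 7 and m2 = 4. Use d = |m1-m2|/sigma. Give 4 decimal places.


On the fixed-variance normal subfamily, geodesic distance = |m1-m2|/sigma.
|7 - 4| = 3.
sigma = 3.
d = 3/3 = 1.0000

1.0000


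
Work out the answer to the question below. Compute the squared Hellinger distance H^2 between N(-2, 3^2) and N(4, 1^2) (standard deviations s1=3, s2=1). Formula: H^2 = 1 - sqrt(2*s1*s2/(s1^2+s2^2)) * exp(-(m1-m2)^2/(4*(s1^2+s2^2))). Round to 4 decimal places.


Squared Hellinger distance for Gaussians:
H^2 = 1 - sqrt(2*s1*s2/(s1^2+s2^2)) * exp(-(m1-m2)^2/(4*(s1^2+s2^2))).
s1^2 = 9, s2^2 = 1, s1^2+s2^2 = 10.
sqrt(2*3*1/(10)) = 0.774597.
(m1-m2)^2 = (-6)^2 = 36.
exp(-36/(4*10)) = exp(-0.9) = 0.40657.
H^2 = 1 - 0.774597*0.40657 = 0.6851

0.6851


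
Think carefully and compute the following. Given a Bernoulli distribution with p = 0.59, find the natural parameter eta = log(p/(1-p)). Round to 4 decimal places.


Natural parameter for Bernoulli: eta = log(p/(1-p)).
p = 0.59, 1-p = 0.41.
p/(1-p) = 1.439024.
eta = log(1.439024) = 0.3640

0.3640


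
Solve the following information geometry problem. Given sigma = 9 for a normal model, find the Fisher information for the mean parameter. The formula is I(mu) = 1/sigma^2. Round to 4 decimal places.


The Fisher information for the mean of a normal distribution is I(mu) = 1/sigma^2.
sigma = 9, so sigma^2 = 81.
I(mu) = 1/81 = 0.0123

0.0123


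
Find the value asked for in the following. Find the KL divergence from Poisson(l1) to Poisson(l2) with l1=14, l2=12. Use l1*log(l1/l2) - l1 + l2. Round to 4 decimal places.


KL divergence for Poisson:
KL = l1*log(l1/l2) - l1 + l2.
l1 = 14, l2 = 12.
log(14/12) = 0.154151.
l1*log(l1/l2) = 14 * 0.154151 = 2.15811.
KL = 2.15811 - 14 + 12 = 0.1581

0.1581


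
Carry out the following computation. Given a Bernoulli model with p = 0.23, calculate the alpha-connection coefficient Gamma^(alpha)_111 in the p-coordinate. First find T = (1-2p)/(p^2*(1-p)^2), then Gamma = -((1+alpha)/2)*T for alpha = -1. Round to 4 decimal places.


Skewness (Amari-Chentsov) tensor: T = (1-2p)/(p^2*(1-p)^2).
p = 0.23, 1-2p = 0.54, p^2 = 0.0529, (1-p)^2 = 0.5929.
T = 0.54/(0.0529 * 0.5929) = 17.216967.
In the p-coordinate, Gamma^(alpha) = Gamma^(0) - (alpha/2)*T with Gamma^(0) = (1/2)*g'(p) = -T/2,
so Gamma^(alpha) = -((1+alpha)/2)*T.
alpha = -1, -(1+alpha)/2 = 0.0.
Gamma = 0.0 * 17.216967 = 0.0000

0.0000


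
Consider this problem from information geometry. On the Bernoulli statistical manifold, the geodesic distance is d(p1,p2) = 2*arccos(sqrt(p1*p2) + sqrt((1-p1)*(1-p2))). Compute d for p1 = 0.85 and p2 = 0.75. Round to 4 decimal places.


Geodesic distance on Bernoulli manifold:
d(p1,p2) = 2*arccos(sqrt(p1*p2) + sqrt((1-p1)*(1-p2))).
sqrt(p1*p2) = sqrt(0.85*0.75) = 0.798436.
sqrt((1-p1)*(1-p2)) = sqrt(0.15*0.25) = 0.193649.
arg = 0.798436 + 0.193649 = 0.992085.
d = 2*arccos(0.992085) = 0.2518

0.2518


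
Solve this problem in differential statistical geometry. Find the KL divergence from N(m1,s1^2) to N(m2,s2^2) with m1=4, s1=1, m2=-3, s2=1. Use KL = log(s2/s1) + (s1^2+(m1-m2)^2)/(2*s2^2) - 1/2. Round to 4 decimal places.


KL divergence between normal distributions:
KL = log(s2/s1) + (s1^2 + (m1-m2)^2)/(2*s2^2) - 1/2.
log(1/1) = 0.0.
(1^2 + (4--3)^2)/(2*1^2) = (1 + 49)/2 = 25.0.
KL = 0.0 + 25.0 - 0.5 = 24.5000

24.5000


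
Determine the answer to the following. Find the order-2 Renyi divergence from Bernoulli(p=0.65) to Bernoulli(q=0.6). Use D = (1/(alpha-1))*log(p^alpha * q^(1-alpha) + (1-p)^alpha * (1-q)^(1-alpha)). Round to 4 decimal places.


Renyi divergence of order alpha between Bernoulli distributions:
D = (1/(alpha-1))*log(p^alpha * q^(1-alpha) + (1-p)^alpha * (1-q)^(1-alpha)).
alpha = 2, p = 0.65, q = 0.6.
p^alpha * q^(1-alpha) = 0.65^2 * 0.6^-1 = 0.704167.
(1-p)^alpha * (1-q)^(1-alpha) = 0.35^2 * 0.4^-1 = 0.30625.
sum = 0.704167 + 0.30625 = 1.010417.
D = (1/1)*log(1.010417) = 0.0104

0.0104


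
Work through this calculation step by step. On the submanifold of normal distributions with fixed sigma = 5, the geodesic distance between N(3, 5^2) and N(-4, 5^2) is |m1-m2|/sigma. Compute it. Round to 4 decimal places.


On the fixed-variance normal subfamily, geodesic distance = |m1-m2|/sigma.
|3 - -4| = 7.
sigma = 5.
d = 7/5 = 1.4000

1.4000


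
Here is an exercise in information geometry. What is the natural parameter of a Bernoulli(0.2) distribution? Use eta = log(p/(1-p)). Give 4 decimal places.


Natural parameter for Bernoulli: eta = log(p/(1-p)).
p = 0.2, 1-p = 0.8.
p/(1-p) = 0.25.
eta = log(0.25) = -1.3863

-1.3863


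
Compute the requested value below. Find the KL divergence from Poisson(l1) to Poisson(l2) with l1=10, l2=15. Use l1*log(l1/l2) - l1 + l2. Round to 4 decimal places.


KL divergence for Poisson:
KL = l1*log(l1/l2) - l1 + l2.
l1 = 10, l2 = 15.
log(10/15) = -0.405465.
l1*log(l1/l2) = 10 * -0.405465 = -4.054651.
KL = -4.054651 - 10 + 15 = 0.9453

0.9453


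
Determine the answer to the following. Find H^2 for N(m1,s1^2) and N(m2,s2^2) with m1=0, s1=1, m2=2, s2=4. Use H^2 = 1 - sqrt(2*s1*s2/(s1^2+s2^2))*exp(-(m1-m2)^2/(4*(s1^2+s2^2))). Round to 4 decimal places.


Squared Hellinger distance for Gaussians:
H^2 = 1 - sqrt(2*s1*s2/(s1^2+s2^2)) * exp(-(m1-m2)^2/(4*(s1^2+s2^2))).
s1^2 = 1, s2^2 = 16, s1^2+s2^2 = 17.
sqrt(2*1*4/(17)) = 0.685994.
(m1-m2)^2 = (-2)^2 = 4.
exp(-4/(4*17)) = exp(-0.058824) = 0.942873.
H^2 = 1 - 0.685994*0.942873 = 0.3532

0.3532


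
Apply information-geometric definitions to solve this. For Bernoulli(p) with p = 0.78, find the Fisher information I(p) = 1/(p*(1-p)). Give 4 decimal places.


For Bernoulli(p), Fisher information is I(p) = 1/(p*(1-p)).
p = 0.78, 1-p = 0.22.
p*(1-p) = 0.1716.
I(p) = 1/0.1716 = 5.8275

5.8275


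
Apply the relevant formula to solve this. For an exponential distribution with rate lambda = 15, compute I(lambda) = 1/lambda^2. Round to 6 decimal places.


Fisher information for exponential: I(lambda) = 1/lambda^2.
lambda = 15, lambda^2 = 225.
I = 1/225 = 0.004444

0.004444


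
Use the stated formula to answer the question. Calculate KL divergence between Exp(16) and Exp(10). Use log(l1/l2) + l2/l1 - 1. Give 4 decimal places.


KL divergence for exponential family:
KL = log(l1/l2) + l2/l1 - 1.
log(16/10) = 0.470004.
10/16 = 0.625.
KL = 0.470004 + 0.625 - 1 = 0.0950

0.0950


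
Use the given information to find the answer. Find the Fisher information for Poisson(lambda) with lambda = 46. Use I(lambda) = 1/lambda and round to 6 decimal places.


Fisher information for Poisson: I(lambda) = 1/lambda.
lambda = 46.
I(lambda) = 1/46 = 0.021739

0.021739


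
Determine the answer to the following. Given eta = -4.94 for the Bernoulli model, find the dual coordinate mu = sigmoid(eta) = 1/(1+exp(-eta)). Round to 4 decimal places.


Dual coordinate (expectation parameter) for Bernoulli:
mu = 1/(1+exp(-eta)).
eta = -4.94.
exp(-eta) = exp(4.94) = 139.77025.
mu = 1/(1+139.77025) = 0.0071

0.0071


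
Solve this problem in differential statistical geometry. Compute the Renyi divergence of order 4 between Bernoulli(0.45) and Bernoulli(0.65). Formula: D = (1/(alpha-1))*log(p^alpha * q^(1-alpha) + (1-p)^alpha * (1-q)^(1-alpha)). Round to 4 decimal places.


Renyi divergence of order alpha between Bernoulli distributions:
D = (1/(alpha-1))*log(p^alpha * q^(1-alpha) + (1-p)^alpha * (1-q)^(1-alpha)).
alpha = 4, p = 0.45, q = 0.65.
p^alpha * q^(1-alpha) = 0.45^4 * 0.65^-3 = 0.149317.
(1-p)^alpha * (1-q)^(1-alpha) = 0.55^4 * 0.35^-3 = 2.134257.
sum = 0.149317 + 2.134257 = 2.283574.
D = (1/3)*log(2.283574) = 0.2752

0.2752


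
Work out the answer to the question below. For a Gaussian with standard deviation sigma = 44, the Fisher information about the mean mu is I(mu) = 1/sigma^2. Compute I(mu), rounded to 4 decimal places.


The Fisher information for the mean of a normal distribution is I(mu) = 1/sigma^2.
sigma = 44, so sigma^2 = 1936.
I(mu) = 1/1936 = 0.0005

0.0005


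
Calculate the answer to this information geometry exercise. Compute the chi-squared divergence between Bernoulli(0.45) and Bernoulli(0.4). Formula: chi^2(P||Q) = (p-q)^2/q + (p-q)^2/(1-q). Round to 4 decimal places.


Chi-squared divergence between Bernoulli distributions:
chi^2 = (p-q)^2/q + (p-q)^2/(1-q).
p = 0.45, q = 0.4, p-q = 0.05.
(p-q)^2 = 0.0025.
term1 = 0.0025/0.4 = 0.00625.
term2 = 0.0025/0.6 = 0.004167.
chi^2 = 0.00625 + 0.004167 = 0.0104

0.0104


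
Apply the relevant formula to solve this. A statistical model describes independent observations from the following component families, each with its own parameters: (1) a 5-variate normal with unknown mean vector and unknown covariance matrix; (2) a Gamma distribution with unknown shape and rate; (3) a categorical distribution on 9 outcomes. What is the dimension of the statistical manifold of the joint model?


The dimension of a statistical manifold equals the number of free
(independent) real parameters of the model. For a product of independent
blocks the parameter counts add.
- 5-variate normal: 5 (mean) + 5*6/2 = 15 (symmetric covariance) = 20.
- Gamma (shape, rate): 2.
- categorical on 9 outcomes (probabilities sum to 1): 9-1 = 8.
Total = 20 + 2 + 8 = 30.
Dimension = 30

30


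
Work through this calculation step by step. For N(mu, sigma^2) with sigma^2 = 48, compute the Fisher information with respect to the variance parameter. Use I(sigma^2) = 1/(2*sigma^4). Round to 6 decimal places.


Fisher information for variance: I(sigma^2) = 1/(2*sigma^4).
sigma^2 = 48, so sigma^4 = 2304.
I = 1/(2*2304) = 1/4608 = 0.000217

0.000217


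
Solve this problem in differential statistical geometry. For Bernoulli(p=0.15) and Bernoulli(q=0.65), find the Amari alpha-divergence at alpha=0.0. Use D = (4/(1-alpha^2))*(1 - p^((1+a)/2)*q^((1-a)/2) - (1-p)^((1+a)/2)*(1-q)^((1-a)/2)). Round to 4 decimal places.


Amari alpha-divergence:
D = (4/(1-alpha^2))*(1 - p^((1+a)/2)*q^((1-a)/2) - (1-p)^((1+a)/2)*(1-q)^((1-a)/2)).
alpha = 0.0, p = 0.15, q = 0.65.
e1 = (1+alpha)/2 = 0.5, e2 = (1-alpha)/2 = 0.5.
t1 = p^e1 * q^e2 = 0.15^0.5 * 0.65^0.5 = 0.31225.
t2 = (1-p)^e1 * (1-q)^e2 = 0.85^0.5 * 0.35^0.5 = 0.545436.
4/(1-alpha^2) = 4.0.
D = 4.0*(1 - 0.31225 - 0.545436) = 0.5693

0.5693


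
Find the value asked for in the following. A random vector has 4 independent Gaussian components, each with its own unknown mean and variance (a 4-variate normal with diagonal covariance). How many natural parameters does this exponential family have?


Exponential family dimension calculation:
Each univariate normal has two natural parameters (mu/sigma^2 and -1/(2 sigma^2)).
With 4 independent components, dim = 2 * 4 = 8.

8


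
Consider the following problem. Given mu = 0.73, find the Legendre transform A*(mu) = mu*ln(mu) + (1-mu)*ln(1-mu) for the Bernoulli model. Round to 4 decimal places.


Legendre transform for Bernoulli:
A*(mu) = mu*log(mu) + (1-mu)*log(1-mu).
mu = 0.73, 1-mu = 0.27.
mu*log(mu) = 0.73*log(0.73) = -0.229739.
(1-mu)*log(1-mu) = 0.27*log(0.27) = -0.35352.
A* = -0.229739 + -0.35352 = -0.5833

-0.5833


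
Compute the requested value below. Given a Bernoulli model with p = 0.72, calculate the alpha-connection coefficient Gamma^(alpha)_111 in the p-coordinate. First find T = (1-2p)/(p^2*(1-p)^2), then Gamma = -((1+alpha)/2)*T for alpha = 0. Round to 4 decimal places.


Skewness (Amari-Chentsov) tensor: T = (1-2p)/(p^2*(1-p)^2).
p = 0.72, 1-2p = -0.44, p^2 = 0.5184, (1-p)^2 = 0.0784.
T = -0.44/(0.5184 * 0.0784) = -10.82609.
In the p-coordinate, Gamma^(alpha) = Gamma^(0) - (alpha/2)*T with Gamma^(0) = (1/2)*g'(p) = -T/2,
so Gamma^(alpha) = -((1+alpha)/2)*T.
alpha = 0, -(1+alpha)/2 = -0.5.
Gamma = -0.5 * -10.82609 = 5.4130

5.4130


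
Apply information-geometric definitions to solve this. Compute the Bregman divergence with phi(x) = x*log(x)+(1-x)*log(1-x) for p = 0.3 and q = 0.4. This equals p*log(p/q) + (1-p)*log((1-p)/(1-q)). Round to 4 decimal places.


Bregman divergence with negative entropy generator:
D = p*log(p/q) + (1-p)*log((1-p)/(1-q)).
p = 0.3, q = 0.4.
p*log(p/q) = 0.3*log(0.3/0.4) = -0.086305.
(1-p)*log((1-p)/(1-q)) = 0.7*log(0.7/0.6) = 0.107905.
D = -0.086305 + 0.107905 = 0.0216

0.0216


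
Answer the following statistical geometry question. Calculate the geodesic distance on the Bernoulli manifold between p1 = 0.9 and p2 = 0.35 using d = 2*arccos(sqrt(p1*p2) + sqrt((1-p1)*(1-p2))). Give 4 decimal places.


Geodesic distance on Bernoulli manifold:
d(p1,p2) = 2*arccos(sqrt(p1*p2) + sqrt((1-p1)*(1-p2))).
sqrt(p1*p2) = sqrt(0.9*0.35) = 0.561249.
sqrt((1-p1)*(1-p2)) = sqrt(0.1*0.65) = 0.254951.
arg = 0.561249 + 0.254951 = 0.8162.
d = 2*arccos(0.8162) = 1.2320

1.2320


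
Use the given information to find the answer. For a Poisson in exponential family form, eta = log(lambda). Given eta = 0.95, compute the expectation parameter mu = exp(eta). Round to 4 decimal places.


Expectation parameter for Poisson exponential family:
mu = exp(eta).
eta = 0.95.
mu = exp(0.95) = 2.5857

2.5857


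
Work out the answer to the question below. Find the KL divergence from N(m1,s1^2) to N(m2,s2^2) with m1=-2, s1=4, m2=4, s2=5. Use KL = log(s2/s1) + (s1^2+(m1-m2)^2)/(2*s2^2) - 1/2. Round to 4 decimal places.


KL divergence between normal distributions:
KL = log(s2/s1) + (s1^2 + (m1-m2)^2)/(2*s2^2) - 1/2.
log(5/4) = 0.223144.
(4^2 + (-2-4)^2)/(2*5^2) = (16 + 36)/50 = 1.04.
KL = 0.223144 + 1.04 - 0.5 = 0.7631

0.7631


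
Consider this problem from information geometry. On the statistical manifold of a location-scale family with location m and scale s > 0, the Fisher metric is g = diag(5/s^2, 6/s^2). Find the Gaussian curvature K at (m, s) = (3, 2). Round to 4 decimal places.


The metric has the form g = (A dm^2 + B ds^2)/s^2 with A = 5, B = 6.
Substitute u = sqrt(A/B)*m: g = B*(du^2 + ds^2)/s^2, i.e. B times the
Poincare upper half-plane metric, which has constant Gaussian curvature -1.
Scaling a 2D metric by a constant c divides the Gaussian curvature by c,
so K = -1/B = -1/(6) = -0.1667 everywhere (the point (m, s) = (3, 2) is irrelevant:
the curvature is constant).
The requested Gaussian curvature is K = -0.1667.

-0.1667


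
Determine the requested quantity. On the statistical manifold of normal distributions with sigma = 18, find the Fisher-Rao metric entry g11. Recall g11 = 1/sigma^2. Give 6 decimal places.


For the 2-parameter normal family, the Fisher metric has:
  g11 = 1/sigma^2, g22 = 2/sigma^2.
sigma = 18, sigma^2 = 324.
g11 = 0.003086

0.003086


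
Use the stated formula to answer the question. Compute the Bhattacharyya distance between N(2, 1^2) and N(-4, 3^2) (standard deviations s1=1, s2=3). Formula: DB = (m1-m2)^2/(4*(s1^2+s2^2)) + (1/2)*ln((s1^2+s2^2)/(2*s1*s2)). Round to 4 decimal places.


Bhattacharyya distance between two Gaussians:
DB = (m1-m2)^2/(4*(s1^2+s2^2)) + (1/2)*ln((s1^2+s2^2)/(2*s1*s2)).
(m1-m2)^2 = (6)^2 = 36.
s1^2+s2^2 = 1 + 9 = 10.
term1 = 36/40 = 0.9.
term2 = 0.5*ln(10/6.0) = 0.255413.
DB = 0.9 + 0.255413 = 1.1554

1.1554


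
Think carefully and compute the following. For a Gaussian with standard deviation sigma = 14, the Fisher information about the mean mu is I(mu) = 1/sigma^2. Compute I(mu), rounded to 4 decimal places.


The Fisher information for the mean of a normal distribution is I(mu) = 1/sigma^2.
sigma = 14, so sigma^2 = 196.
I(mu) = 1/196 = 0.0051

0.0051


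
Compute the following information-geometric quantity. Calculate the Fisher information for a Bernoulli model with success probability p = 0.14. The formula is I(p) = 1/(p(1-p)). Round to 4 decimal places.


For Bernoulli(p), Fisher information is I(p) = 1/(p*(1-p)).
p = 0.14, 1-p = 0.86.
p*(1-p) = 0.1204.
I(p) = 1/0.1204 = 8.3056

8.3056


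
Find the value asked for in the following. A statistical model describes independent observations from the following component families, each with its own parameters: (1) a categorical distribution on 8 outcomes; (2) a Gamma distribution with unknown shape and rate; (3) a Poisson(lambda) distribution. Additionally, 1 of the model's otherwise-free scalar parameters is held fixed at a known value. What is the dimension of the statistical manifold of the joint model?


The dimension of a statistical manifold equals the number of free
(independent) real parameters of the model. For a product of independent
blocks the parameter counts add.
- categorical on 8 outcomes (probabilities sum to 1): 8-1 = 7.
- Gamma (shape, rate): 2.
- Poisson (lambda): 1.
Total = 7 + 2 + 1 = 10.
1 parameter(s) fixed at known values: 10 - 1 = 9.
Dimension = 9

9


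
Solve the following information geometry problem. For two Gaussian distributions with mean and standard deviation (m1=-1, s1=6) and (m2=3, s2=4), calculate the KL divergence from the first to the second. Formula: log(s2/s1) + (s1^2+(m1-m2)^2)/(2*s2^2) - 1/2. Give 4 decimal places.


KL divergence between normal distributions:
KL = log(s2/s1) + (s1^2 + (m1-m2)^2)/(2*s2^2) - 1/2.
log(4/6) = -0.405465.
(6^2 + (-1-3)^2)/(2*4^2) = (36 + 16)/32 = 1.625.
KL = -0.405465 + 1.625 - 0.5 = 0.7195

0.7195


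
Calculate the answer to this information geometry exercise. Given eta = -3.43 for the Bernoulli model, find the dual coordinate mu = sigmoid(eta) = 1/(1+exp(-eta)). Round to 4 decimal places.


Dual coordinate (expectation parameter) for Bernoulli:
mu = 1/(1+exp(-eta)).
eta = -3.43.
exp(-eta) = exp(3.43) = 30.876643.
mu = 1/(1+30.876643) = 0.0314

0.0314


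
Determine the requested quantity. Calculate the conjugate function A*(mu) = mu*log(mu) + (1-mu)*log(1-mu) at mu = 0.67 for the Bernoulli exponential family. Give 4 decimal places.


Legendre transform for Bernoulli:
A*(mu) = mu*log(mu) + (1-mu)*log(1-mu).
mu = 0.67, 1-mu = 0.33.
mu*log(mu) = 0.67*log(0.67) = -0.26832.
(1-mu)*log(1-mu) = 0.33*log(0.33) = -0.365859.
A* = -0.26832 + -0.365859 = -0.6342

-0.6342
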